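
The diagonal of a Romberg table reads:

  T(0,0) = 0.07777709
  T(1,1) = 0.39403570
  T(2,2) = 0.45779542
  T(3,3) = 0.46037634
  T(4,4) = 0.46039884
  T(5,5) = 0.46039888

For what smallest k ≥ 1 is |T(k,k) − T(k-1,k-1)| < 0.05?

|T(1,1) − T(0,0)| = 0.31625861 ≥ 0.05
|T(2,2) − T(1,1)| = 0.06375972 ≥ 0.05
|T(3,3) − T(2,2)| = 0.00258092 < 0.05

k = 3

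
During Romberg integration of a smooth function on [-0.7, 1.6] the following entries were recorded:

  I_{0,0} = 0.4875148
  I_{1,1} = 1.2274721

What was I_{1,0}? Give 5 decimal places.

1.04248

From I_{1,1} = (4·I_{1,0} − I_{0,0})/3, solve for I_{1,0}:
4·I_{1,0} = 3·1.2274721 + 0.4875148 = 4.1699311
I_{1,0} = 1.0424828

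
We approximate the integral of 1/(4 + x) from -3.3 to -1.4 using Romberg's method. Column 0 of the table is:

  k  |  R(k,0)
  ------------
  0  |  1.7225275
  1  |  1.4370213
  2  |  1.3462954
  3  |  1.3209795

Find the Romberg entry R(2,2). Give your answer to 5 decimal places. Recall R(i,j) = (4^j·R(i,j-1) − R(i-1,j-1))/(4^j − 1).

R(1,1) = (4·1.4370213 − 1.7225275) / 3 = 1.3418526
R(2,1) = 1.3462954 + (1.3462954 − 1.4370213)/3 = 1.3160534
R(2,2) = (16·1.3160534 − 1.3418526) / 15 = 1.3143335

1.31433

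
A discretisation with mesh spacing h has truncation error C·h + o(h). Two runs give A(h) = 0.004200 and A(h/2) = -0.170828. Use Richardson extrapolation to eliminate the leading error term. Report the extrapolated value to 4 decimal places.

The leading error scales as h; refining by a factor of 2 reduces it by 2^1 = 2.
Extrapolated value = (2·A(h/2) − A(h)) / (2 − 1)
= (2·(-0.170828) − 0.004200) / 1
= -0.345856 / 1 = -0.345856

-0.3459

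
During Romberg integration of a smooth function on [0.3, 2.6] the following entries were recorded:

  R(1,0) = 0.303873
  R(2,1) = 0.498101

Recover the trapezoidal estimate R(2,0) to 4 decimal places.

0.4495

From R(2,1) = (4·R(2,0) − R(1,0))/3, solve for R(2,0):
4·R(2,0) = 3·0.498101 + 0.303873 = 1.798176
R(2,0) = 0.449544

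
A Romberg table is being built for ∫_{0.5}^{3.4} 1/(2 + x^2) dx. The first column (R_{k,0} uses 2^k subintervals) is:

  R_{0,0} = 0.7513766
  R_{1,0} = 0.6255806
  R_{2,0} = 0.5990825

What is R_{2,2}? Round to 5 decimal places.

R_{1,1} = 0.6255806 + (0.6255806 − 0.7513766)/3 = 0.5836486
R_{2,1} = (4·0.5990825 − 0.6255806) / 3 = 0.5902498
R_{2,2} = 0.5902498 + (0.5902498 − 0.5836486)/15 = 0.5906899
(Column j=1 coincides with Simpson's rule on the same nodes.)

0.59069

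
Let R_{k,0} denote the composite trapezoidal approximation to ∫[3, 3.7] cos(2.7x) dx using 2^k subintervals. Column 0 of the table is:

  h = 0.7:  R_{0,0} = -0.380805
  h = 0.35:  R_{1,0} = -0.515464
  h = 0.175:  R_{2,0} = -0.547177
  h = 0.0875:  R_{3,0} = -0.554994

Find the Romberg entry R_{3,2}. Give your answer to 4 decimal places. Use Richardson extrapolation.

R_{2,1} = -0.547177 + (-0.547177 − (-0.515464))/3 = -0.557748
R_{3,1} = -0.554994 + (-0.554994 − (-0.547177))/3 = -0.557600
R_{3,2} = (16·(-0.557600) − (-0.557748)) / 15 = -0.557590

-0.5576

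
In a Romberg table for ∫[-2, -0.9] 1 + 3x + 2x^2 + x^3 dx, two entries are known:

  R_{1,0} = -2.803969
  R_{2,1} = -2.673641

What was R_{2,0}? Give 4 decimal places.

-2.7062

From R_{2,1} = (4·R_{2,0} − R_{1,0})/3, solve for R_{2,0}:
4·R_{2,0} = 3·(-2.673641) + (-2.803969) = -10.824892
R_{2,0} = -2.706223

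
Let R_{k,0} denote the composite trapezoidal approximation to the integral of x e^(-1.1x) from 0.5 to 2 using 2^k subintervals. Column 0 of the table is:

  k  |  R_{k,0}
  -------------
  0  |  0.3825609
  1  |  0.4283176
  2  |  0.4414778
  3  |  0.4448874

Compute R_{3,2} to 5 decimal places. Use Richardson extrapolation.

Richardson extrapolation on the trapezoidal column (denominator 4−1=3):
R_{2,1} = (4·0.4414778 − 0.4283176) / 3 = 0.4458645
R_{3,1} = (4·0.4448874 − 0.4414778) / 3 = 0.4460239
R_{3,2} = 0.4460239 + (0.4460239 − 0.4458645)/15 = 0.4460345

0.44603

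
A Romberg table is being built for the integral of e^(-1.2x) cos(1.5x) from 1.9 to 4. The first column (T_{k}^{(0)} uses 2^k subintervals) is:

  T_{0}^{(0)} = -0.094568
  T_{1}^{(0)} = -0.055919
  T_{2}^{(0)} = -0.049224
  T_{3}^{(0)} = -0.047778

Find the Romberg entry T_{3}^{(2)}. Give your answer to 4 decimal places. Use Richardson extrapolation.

-0.0473

T_{2}^{(1)} = (4·(-0.049224) − (-0.055919)) / 3 = -0.046992
T_{3}^{(1)} = -0.047778 + (-0.047778 − (-0.049224))/3 = -0.047296
T_{3}^{(2)} = -0.047296 + (-0.047296 − (-0.046992))/15 = -0.047316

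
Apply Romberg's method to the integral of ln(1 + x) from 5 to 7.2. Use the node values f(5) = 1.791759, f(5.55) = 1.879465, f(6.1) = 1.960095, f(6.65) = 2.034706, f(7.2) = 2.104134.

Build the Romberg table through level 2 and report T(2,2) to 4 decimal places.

T(0,0) (trapezoid, 1 panel, h=2.2000): 4.285482
T(1,0) (trapezoid, 2 panels, h=1.1000): 4.298846
T(2,0) (trapezoid, 4 panels, h=0.5500): 4.302217
T(1,1) = 4.298846 + (4.298846 − 4.285482)/3 = 4.303301
T(2,1) = 4.302217 + (4.302217 − 4.298846)/3 = 4.303341
T(2,2) = 4.303341 + (4.303341 − 4.303301)/15 = 4.303344

4.3033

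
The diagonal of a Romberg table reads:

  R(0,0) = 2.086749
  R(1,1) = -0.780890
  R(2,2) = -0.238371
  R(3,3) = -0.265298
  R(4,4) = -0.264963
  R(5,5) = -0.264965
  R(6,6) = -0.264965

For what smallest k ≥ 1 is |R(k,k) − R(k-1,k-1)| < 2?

k = 2

|R(1,1) − R(0,0)| = 2.867639 ≥ 2
|R(2,2) − R(1,1)| = 0.542519 < 2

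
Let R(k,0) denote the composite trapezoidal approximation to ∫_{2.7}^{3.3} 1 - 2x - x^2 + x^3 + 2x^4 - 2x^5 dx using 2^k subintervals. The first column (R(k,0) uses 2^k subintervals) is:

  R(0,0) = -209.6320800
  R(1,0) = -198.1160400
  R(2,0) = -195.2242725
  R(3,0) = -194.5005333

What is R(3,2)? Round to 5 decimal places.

R(2,1) = -195.2242725 + (-195.2242725 − (-198.1160400))/3 = -194.2603500
R(3,1) = -194.5005333 + (-194.5005333 − (-195.2242725))/3 = -194.2592869
R(3,2) = (16·(-194.2592869) − (-194.2603500)) / 15 = -194.2592160

-194.25922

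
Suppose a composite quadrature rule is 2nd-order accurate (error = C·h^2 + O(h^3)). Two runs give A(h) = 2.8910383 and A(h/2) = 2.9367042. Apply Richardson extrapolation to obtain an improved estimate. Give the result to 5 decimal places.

The leading error scales as h^2; refining by a factor of 2 reduces it by 2^2 = 4.
Extrapolated value = (4·A(h/2) − A(h)) / (4 − 1)
= (4·2.9367042 − 2.8910383) / 3
= 8.8557785 / 3 = 2.9519262

2.95193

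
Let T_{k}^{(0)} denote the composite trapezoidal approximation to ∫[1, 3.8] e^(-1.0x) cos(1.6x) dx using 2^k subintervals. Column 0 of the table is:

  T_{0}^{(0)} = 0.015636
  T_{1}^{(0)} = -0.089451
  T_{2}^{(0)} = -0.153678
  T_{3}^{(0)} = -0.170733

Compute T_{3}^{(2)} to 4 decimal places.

-0.1765

T_{2}^{(1)} = (4·(-0.153678) − (-0.089451)) / 3 = -0.175087
T_{3}^{(1)} = -0.170733 + (-0.170733 − (-0.153678))/3 = -0.176418
T_{3}^{(2)} = -0.176418 + (-0.176418 − (-0.175087))/15 = -0.176507
(Column j=1 coincides with Simpson's rule on the same nodes.)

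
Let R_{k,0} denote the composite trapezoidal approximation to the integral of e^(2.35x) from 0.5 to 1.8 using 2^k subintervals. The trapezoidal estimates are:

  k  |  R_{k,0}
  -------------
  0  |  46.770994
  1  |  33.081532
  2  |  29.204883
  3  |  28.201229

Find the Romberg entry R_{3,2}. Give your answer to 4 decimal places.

R_{2,1} = (4·29.204883 − 33.081532) / 3 = 27.912667
R_{3,1} = (4·28.201229 − 29.204883) / 3 = 27.866678
R_{3,2} = 27.866678 + (27.866678 − 27.912667)/15 = 27.863612
(Column j=1 coincides with Simpson's rule on the same nodes.)

27.8636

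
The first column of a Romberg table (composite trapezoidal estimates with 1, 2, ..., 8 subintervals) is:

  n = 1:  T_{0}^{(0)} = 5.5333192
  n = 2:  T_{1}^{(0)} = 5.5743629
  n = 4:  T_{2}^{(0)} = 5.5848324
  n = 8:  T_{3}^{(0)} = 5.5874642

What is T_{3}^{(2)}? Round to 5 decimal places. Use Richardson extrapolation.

Richardson extrapolation on the trapezoidal column (denominator 4−1=3):
T_{2}^{(1)} = (4·5.5848324 − 5.5743629) / 3 = 5.5883222
T_{3}^{(1)} = (4·5.5874642 − 5.5848324) / 3 = 5.5883415
T_{3}^{(2)} = 5.5883415 + (5.5883415 − 5.5883222)/15 = 5.5883428

5.58834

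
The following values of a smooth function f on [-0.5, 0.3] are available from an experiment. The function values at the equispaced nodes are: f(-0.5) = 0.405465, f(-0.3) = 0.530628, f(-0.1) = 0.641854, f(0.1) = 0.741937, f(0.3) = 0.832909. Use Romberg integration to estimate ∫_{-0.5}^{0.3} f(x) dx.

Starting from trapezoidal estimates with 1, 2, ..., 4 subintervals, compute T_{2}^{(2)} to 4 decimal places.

0.5075

T_{0}^{(0)} (trapezoid, 1 panel, h=0.8000): 0.495350
T_{1}^{(0)} (trapezoid, 2 panels, h=0.4000): 0.504416
T_{2}^{(0)} (trapezoid, 4 panels, h=0.2000): 0.506721
T_{1}^{(1)} = 0.504416 + (0.504416 − 0.495350)/3 = 0.507438
T_{2}^{(1)} = 0.506721 + (0.506721 − 0.504416)/3 = 0.507489
T_{2}^{(2)} = 0.507489 + (0.507489 − 0.507438)/15 = 0.507492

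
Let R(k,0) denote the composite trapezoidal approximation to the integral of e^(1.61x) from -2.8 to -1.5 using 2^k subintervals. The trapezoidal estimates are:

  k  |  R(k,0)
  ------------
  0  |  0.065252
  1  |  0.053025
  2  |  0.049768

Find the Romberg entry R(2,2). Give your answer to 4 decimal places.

R(1,1) = 0.053025 + (0.053025 − 0.065252)/3 = 0.048949
R(2,1) = (4·0.049768 − 0.053025) / 3 = 0.048682
R(2,2) = 0.048682 + (0.048682 − 0.048949)/15 = 0.048664
(Column j=1 coincides with Simpson's rule on the same nodes.)

0.0487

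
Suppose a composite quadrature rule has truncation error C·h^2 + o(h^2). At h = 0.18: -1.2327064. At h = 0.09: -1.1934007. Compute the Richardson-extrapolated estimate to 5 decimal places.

-1.18030

The leading error scales as h^2; refining by a factor of 2 reduces it by 2^2 = 4.
Extrapolated value = (4·A(h/2) − A(h)) / (4 − 1)
= (4·(-1.1934007) − (-1.2327064)) / 3
= -3.5408964 / 3 = -1.1802988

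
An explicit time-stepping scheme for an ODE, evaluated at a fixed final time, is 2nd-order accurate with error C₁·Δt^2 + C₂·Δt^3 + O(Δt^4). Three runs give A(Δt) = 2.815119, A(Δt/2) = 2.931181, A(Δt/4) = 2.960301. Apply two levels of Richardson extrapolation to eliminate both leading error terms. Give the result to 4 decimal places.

First eliminate the Δt^2 term (factor 2^2 = 4):
  B₁ = (4·2.931181 − 2.815119)/3 = 2.969868
  B₂ = (4·2.960301 − 2.931181)/3 = 2.970008
Then eliminate the Δt^3 term (factor 2^3 = 8):
  (8·2.970008 − 2.969868)/7 = 2.970028

2.9700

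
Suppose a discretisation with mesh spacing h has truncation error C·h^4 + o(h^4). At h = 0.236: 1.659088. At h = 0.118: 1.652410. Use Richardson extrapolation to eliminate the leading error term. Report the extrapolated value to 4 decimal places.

1.6520

The leading error scales as h^4; refining by a factor of 2 reduces it by 2^4 = 16.
Extrapolated value = (16·A(h/2) − A(h)) / (16 − 1)
= (16·1.652410 − 1.659088) / 15
= 24.779472 / 15 = 1.651965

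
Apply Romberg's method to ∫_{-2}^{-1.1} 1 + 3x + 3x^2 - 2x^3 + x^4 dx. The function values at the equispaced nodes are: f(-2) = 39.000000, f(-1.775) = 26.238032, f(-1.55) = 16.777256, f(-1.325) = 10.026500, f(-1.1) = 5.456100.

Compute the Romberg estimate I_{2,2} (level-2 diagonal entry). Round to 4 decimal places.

16.7298

I_{0,0} (trapezoid, 1 panel, h=0.9000): 20.005245
I_{1,0} (trapezoid, 2 panels, h=0.4500): 17.552388
I_{2,0} (trapezoid, 4 panels, h=0.2250): 16.935714
I_{1,1} = 17.552388 + (17.552388 − 20.005245)/3 = 16.734769
I_{2,1} = 16.935714 + (16.935714 − 17.552388)/3 = 16.730156
I_{2,2} = 16.730156 + (16.730156 − 16.734769)/15 = 16.729848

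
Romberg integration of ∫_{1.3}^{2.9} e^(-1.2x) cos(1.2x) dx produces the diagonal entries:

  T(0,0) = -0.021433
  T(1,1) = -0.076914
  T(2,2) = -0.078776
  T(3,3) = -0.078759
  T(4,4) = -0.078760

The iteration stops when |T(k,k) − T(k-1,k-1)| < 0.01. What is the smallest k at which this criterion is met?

k = 2

|T(1,1) − T(0,0)| = 0.055481 ≥ 0.01
|T(2,2) − T(1,1)| = 0.001862 < 0.01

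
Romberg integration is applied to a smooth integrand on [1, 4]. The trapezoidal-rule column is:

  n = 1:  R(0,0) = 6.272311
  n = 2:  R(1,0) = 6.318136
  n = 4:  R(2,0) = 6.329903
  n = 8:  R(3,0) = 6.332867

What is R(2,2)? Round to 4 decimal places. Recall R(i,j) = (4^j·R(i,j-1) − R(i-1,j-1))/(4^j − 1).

R(1,1) = 6.318136 + (6.318136 − 6.272311)/3 = 6.333411
R(2,1) = 6.329903 + (6.329903 − 6.318136)/3 = 6.333825
R(2,2) = (16·6.333825 − 6.333411) / 15 = 6.333853

6.3339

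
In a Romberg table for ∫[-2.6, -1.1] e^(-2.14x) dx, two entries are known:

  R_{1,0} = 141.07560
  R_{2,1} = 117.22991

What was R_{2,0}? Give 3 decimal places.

From R_{2,1} = (4·R_{2,0} − R_{1,0})/3, solve for R_{2,0}:
4·R_{2,0} = 3·117.22991 + 141.07560 = 492.76533
R_{2,0} = 123.19133

123.191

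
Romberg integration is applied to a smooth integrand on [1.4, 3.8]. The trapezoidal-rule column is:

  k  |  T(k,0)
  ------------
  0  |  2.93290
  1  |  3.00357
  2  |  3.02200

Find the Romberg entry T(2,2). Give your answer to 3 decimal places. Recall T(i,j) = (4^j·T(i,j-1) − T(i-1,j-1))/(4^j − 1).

Richardson extrapolation on the trapezoidal column (denominator 4−1=3):
T(1,1) = 3.00357 + (3.00357 − 2.93290)/3 = 3.02713
T(2,1) = (4·3.02200 − 3.00357) / 3 = 3.02814
T(2,2) = 3.02814 + (3.02814 − 3.02713)/15 = 3.02821

3.028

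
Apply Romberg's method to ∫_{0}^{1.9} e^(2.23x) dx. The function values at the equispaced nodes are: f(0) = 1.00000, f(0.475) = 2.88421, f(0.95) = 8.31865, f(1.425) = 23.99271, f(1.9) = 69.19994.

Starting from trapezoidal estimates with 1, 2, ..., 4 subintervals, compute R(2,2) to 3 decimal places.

30.638

R(0,0) (trapezoid, 1 panel, h=1.9000): 66.68994
R(1,0) (trapezoid, 2 panels, h=0.9500): 41.24769
R(2,0) (trapezoid, 4 panels, h=0.4750): 33.39038
R(1,1) = 41.24769 + (41.24769 − 66.68994)/3 = 32.76694
R(2,1) = 33.39038 + (33.39038 − 41.24769)/3 = 30.77128
R(2,2) = 30.77128 + (30.77128 − 32.76694)/15 = 30.63824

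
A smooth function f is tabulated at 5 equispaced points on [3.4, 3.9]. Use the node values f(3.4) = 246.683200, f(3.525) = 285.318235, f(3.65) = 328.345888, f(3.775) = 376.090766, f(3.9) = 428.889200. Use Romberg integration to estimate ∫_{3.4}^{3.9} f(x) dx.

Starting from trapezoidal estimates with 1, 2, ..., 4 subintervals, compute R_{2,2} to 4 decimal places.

165.7458

R_{0,0} (trapezoid, 1 panel, h=0.5000): 168.893100
R_{1,0} (trapezoid, 2 panels, h=0.2500): 166.533022
R_{2,0} (trapezoid, 4 panels, h=0.1250): 165.942636
R_{1,1} = 166.533022 + (166.533022 − 168.893100)/3 = 165.746329
R_{2,1} = 165.942636 + (165.942636 − 166.533022)/3 = 165.745841
R_{2,2} = 165.745841 + (165.745841 − 165.746329)/15 = 165.745808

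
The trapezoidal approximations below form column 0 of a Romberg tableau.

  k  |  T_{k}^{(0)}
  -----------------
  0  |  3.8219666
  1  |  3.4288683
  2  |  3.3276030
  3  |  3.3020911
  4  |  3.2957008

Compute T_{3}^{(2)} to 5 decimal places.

Richardson extrapolation on the trapezoidal column (denominator 4−1=3):
T_{2}^{(1)} = (4·3.3276030 − 3.4288683) / 3 = 3.2938479
T_{3}^{(1)} = (4·3.3020911 − 3.3276030) / 3 = 3.2935871
T_{3}^{(2)} = (16·3.2935871 − 3.2938479) / 15 = 3.2935697

3.29357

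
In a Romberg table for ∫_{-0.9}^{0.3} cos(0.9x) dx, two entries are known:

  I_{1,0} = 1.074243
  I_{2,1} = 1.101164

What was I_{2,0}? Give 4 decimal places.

1.0944

From I_{2,1} = (4·I_{2,0} − I_{1,0})/3, solve for I_{2,0}:
4·I_{2,0} = 3·1.101164 + 1.074243 = 4.377735
I_{2,0} = 1.094434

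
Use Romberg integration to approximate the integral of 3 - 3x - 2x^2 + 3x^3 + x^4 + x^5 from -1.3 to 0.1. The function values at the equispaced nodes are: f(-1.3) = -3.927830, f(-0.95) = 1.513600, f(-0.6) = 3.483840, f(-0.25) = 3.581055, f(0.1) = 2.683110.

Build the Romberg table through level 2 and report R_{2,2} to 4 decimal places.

3.0508

R_{0,0} (trapezoid, 1 panel, h=1.4000): -0.871304
R_{1,0} (trapezoid, 2 panels, h=0.7000): 2.003036
R_{2,0} (trapezoid, 4 panels, h=0.3500): 2.784647
R_{1,1} = 2.003036 + (2.003036 − (-0.871304))/3 = 2.961149
R_{2,1} = 2.784647 + (2.784647 − 2.003036)/3 = 3.045184
R_{2,2} = 3.045184 + (3.045184 − 2.961149)/15 = 3.050786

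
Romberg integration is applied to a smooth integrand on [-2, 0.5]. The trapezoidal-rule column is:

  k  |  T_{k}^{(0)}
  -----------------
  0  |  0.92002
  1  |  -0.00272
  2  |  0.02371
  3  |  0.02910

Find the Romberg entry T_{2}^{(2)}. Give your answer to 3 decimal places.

T_{1}^{(1)} = -0.00272 + (-0.00272 − 0.92002)/3 = -0.31030
T_{2}^{(1)} = 0.02371 + (0.02371 − (-0.00272))/3 = 0.03252
T_{2}^{(2)} = 0.03252 + (0.03252 − (-0.31030))/15 = 0.05537

0.055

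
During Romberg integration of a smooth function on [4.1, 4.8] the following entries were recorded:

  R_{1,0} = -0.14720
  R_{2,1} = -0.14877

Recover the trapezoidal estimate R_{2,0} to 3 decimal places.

-0.148

From R_{2,1} = (4·R_{2,0} − R_{1,0})/3, solve for R_{2,0}:
4·R_{2,0} = 3·(-0.14877) + (-0.14720) = -0.59351
R_{2,0} = -0.14838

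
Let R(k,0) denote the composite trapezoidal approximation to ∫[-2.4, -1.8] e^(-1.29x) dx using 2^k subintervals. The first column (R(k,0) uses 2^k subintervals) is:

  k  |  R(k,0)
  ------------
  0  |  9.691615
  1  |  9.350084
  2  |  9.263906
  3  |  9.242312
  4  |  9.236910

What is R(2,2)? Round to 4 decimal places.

Richardson extrapolation on the trapezoidal column (denominator 4−1=3):
R(1,1) = 9.350084 + (9.350084 − 9.691615)/3 = 9.236240
R(2,1) = 9.263906 + (9.263906 − 9.350084)/3 = 9.235180
R(2,2) = (16·9.235180 − 9.236240) / 15 = 9.235109
(Column j=1 coincides with Simpson's rule on the same nodes.)

9.2351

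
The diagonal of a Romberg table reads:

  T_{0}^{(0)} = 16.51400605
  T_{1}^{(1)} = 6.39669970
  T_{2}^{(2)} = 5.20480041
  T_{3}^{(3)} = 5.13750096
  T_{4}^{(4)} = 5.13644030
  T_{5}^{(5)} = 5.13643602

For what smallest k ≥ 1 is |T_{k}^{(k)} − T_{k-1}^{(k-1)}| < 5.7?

k = 2

|T_{1}^{(1)} − T_{0}^{(0)}| = 10.11730635 ≥ 5.7
|T_{2}^{(2)} − T_{1}^{(1)}| = 1.19189929 < 5.7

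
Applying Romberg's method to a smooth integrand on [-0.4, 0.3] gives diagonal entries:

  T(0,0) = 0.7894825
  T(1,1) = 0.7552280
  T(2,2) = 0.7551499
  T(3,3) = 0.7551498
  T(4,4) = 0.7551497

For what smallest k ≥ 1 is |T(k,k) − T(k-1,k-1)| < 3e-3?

k = 2

|T(1,1) − T(0,0)| = 0.0342545 ≥ 3e-3
|T(2,2) − T(1,1)| = 0.0000781 < 3e-3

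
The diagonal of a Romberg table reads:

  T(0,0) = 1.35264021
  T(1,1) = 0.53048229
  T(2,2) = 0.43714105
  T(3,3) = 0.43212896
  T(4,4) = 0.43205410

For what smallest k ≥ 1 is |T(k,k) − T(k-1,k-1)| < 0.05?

k = 3

|T(1,1) − T(0,0)| = 0.82215792 ≥ 0.05
|T(2,2) − T(1,1)| = 0.09334124 ≥ 0.05
|T(3,3) − T(2,2)| = 0.00501209 < 0.05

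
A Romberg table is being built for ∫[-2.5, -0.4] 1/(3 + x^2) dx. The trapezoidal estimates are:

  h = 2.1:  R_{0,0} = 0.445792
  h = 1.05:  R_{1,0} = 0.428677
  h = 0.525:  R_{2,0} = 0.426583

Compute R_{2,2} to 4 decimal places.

0.4261

Richardson extrapolation on the trapezoidal column (denominator 4−1=3):
R_{1,1} = 0.428677 + (0.428677 − 0.445792)/3 = 0.422972
R_{2,1} = 0.426583 + (0.426583 − 0.428677)/3 = 0.425885
R_{2,2} = (16·0.425885 − 0.422972) / 15 = 0.426079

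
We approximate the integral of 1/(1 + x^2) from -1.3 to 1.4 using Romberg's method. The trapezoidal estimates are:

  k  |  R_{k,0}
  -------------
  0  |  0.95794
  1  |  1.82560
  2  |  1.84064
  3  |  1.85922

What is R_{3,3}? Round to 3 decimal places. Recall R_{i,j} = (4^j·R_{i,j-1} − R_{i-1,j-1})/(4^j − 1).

R_{1,1} = (4·1.82560 − 0.95794) / 3 = 2.11482
R_{2,1} = 1.84064 + (1.84064 − 1.82560)/3 = 1.84565
R_{3,1} = (4·1.85922 − 1.84064) / 3 = 1.86541
R_{2,2} = (16·1.84565 − 2.11482) / 15 = 1.82771
R_{3,2} = (16·1.86541 − 1.84565) / 15 = 1.86673
R_{3,3} = (64·1.86673 − 1.82771) / 63 = 1.86735

1.867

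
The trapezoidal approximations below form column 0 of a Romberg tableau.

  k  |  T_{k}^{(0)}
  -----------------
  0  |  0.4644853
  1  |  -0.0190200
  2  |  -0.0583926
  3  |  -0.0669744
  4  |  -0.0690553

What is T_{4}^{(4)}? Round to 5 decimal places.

-0.06974

T_{1}^{(1)} = -0.0190200 + (-0.0190200 − 0.4644853)/3 = -0.1801884
T_{2}^{(1)} = (4·(-0.0583926) − (-0.0190200)) / 3 = -0.0715168
T_{3}^{(1)} = (4·(-0.0669744) − (-0.0583926)) / 3 = -0.0698350
T_{4}^{(1)} = (4·(-0.0690553) − (-0.0669744)) / 3 = -0.0697489
T_{2}^{(2)} = (16·(-0.0715168) − (-0.1801884)) / 15 = -0.0642720
T_{3}^{(2)} = -0.0698350 + (-0.0698350 − (-0.0715168))/15 = -0.0697229
T_{4}^{(2)} = -0.0697489 + (-0.0697489 − (-0.0698350))/15 = -0.0697432
T_{3}^{(3)} = -0.0697229 + (-0.0697229 − (-0.0642720))/63 = -0.0698094
T_{4}^{(3)} = (64·(-0.0697432) − (-0.0697229)) / 63 = -0.0697435
T_{4}^{(4)} = (256·(-0.0697435) − (-0.0698094)) / 255 = -0.0697432
(Column j=1 coincides with Simpson's rule on the same nodes.)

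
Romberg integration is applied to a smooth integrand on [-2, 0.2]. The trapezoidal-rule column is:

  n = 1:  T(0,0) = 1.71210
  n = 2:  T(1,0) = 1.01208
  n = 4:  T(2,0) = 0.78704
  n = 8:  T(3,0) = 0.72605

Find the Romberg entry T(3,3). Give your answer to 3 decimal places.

0.705

Richardson extrapolation on the trapezoidal column (denominator 4−1=3):
T(1,1) = 1.01208 + (1.01208 − 1.71210)/3 = 0.77874
T(2,1) = (4·0.78704 − 1.01208) / 3 = 0.71203
T(3,1) = 0.72605 + (0.72605 − 0.78704)/3 = 0.70572
T(2,2) = (16·0.71203 − 0.77874) / 15 = 0.70758
T(3,2) = (16·0.70572 − 0.71203) / 15 = 0.70530
T(3,3) = 0.70530 + (0.70530 − 0.70758)/63 = 0.70526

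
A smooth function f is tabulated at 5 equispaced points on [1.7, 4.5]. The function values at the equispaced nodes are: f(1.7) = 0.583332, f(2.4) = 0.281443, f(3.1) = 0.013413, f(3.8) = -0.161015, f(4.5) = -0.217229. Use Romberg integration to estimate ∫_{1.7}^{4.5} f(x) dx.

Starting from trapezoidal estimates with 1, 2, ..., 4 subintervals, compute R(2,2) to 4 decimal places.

R(0,0) (trapezoid, 1 panel, h=2.8000): 0.512544
R(1,0) (trapezoid, 2 panels, h=1.4000): 0.275050
R(2,0) (trapezoid, 4 panels, h=0.7000): 0.221825
R(1,1) = 0.275050 + (0.275050 − 0.512544)/3 = 0.195885
R(2,1) = 0.221825 + (0.221825 − 0.275050)/3 = 0.204083
R(2,2) = 0.204083 + (0.204083 − 0.195885)/15 = 0.204630

0.2046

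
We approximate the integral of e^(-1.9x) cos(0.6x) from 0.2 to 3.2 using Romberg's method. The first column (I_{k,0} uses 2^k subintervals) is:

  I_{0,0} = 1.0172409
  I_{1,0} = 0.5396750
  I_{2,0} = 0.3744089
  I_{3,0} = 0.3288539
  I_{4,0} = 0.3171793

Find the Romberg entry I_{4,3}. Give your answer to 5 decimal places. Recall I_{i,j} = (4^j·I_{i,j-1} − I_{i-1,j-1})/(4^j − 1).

0.31326

I_{2,1} = 0.3744089 + (0.3744089 − 0.5396750)/3 = 0.3193202
I_{3,1} = (4·0.3288539 − 0.3744089) / 3 = 0.3136689
I_{4,1} = (4·0.3171793 − 0.3288539) / 3 = 0.3132878
I_{3,2} = (16·0.3136689 − 0.3193202) / 15 = 0.3132921
I_{4,2} = (16·0.3132878 − 0.3136689) / 15 = 0.3132624
I_{4,3} = 0.3132624 + (0.3132624 − 0.3132921)/63 = 0.3132619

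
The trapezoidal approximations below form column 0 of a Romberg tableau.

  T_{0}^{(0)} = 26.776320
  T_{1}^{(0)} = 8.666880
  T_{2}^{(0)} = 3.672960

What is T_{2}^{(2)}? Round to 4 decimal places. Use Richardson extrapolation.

T_{1}^{(1)} = 8.666880 + (8.666880 − 26.776320)/3 = 2.630400
T_{2}^{(1)} = 3.672960 + (3.672960 − 8.666880)/3 = 2.008320
T_{2}^{(2)} = (16·2.008320 − 2.630400) / 15 = 1.966848

1.9668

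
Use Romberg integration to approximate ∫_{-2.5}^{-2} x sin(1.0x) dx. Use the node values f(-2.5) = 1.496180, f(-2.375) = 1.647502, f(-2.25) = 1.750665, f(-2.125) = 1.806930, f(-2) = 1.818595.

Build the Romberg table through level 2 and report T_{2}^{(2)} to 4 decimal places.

0.8597

T_{0}^{(0)} (trapezoid, 1 panel, h=0.5000): 0.828694
T_{1}^{(0)} (trapezoid, 2 panels, h=0.2500): 0.852013
T_{2}^{(0)} (trapezoid, 4 panels, h=0.1250): 0.857811
T_{1}^{(1)} = 0.852013 + (0.852013 − 0.828694)/3 = 0.859786
T_{2}^{(1)} = 0.857811 + (0.857811 − 0.852013)/3 = 0.859744
T_{2}^{(2)} = 0.859744 + (0.859744 − 0.859786)/15 = 0.859741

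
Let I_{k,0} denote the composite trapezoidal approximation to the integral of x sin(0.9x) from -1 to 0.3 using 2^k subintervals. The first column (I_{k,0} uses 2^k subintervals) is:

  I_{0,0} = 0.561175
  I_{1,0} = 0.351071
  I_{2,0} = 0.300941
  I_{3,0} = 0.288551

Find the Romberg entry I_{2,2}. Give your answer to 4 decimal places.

Richardson extrapolation on the trapezoidal column (denominator 4−1=3):
I_{1,1} = (4·0.351071 − 0.561175) / 3 = 0.281036
I_{2,1} = (4·0.300941 − 0.351071) / 3 = 0.284231
I_{2,2} = 0.284231 + (0.284231 − 0.281036)/15 = 0.284444

0.2844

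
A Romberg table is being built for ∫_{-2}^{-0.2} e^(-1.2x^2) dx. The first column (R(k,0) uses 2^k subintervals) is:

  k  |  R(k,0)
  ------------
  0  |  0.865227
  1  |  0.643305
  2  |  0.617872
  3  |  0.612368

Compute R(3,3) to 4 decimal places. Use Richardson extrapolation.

Richardson extrapolation on the trapezoidal column (denominator 4−1=3):
R(1,1) = (4·0.643305 − 0.865227) / 3 = 0.569331
R(2,1) = 0.617872 + (0.617872 − 0.643305)/3 = 0.609394
R(3,1) = 0.612368 + (0.612368 − 0.617872)/3 = 0.610533
R(2,2) = 0.609394 + (0.609394 − 0.569331)/15 = 0.612065
R(3,2) = (16·0.610533 − 0.609394) / 15 = 0.610609
R(3,3) = (64·0.610609 − 0.612065) / 63 = 0.610586

0.6106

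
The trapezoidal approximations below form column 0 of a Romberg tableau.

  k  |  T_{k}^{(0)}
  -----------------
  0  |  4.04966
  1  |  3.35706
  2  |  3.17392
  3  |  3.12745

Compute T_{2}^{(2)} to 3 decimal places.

Richardson extrapolation on the trapezoidal column (denominator 4−1=3):
T_{1}^{(1)} = (4·3.35706 − 4.04966) / 3 = 3.12619
T_{2}^{(1)} = (4·3.17392 − 3.35706) / 3 = 3.11287
T_{2}^{(2)} = 3.11287 + (3.11287 − 3.12619)/15 = 3.11198

3.112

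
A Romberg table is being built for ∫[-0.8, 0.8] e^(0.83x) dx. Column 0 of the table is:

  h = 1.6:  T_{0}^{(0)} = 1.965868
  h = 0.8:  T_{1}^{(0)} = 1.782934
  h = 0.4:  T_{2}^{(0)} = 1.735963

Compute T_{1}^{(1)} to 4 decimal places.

1.7220

Richardson extrapolation on the trapezoidal column (denominator 4−1=3):
T_{1}^{(1)} = (4·1.782934 − 1.965868) / 3 = 1.721956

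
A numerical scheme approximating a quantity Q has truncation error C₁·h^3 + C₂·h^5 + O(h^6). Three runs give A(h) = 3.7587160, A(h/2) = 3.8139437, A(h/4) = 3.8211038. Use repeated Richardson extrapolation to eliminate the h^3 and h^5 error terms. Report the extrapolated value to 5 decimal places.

First eliminate the h^3 term (factor 2^3 = 8):
  B₁ = (8·3.8139437 − 3.7587160)/7 = 3.8218334
  B₂ = (8·3.8211038 − 3.8139437)/7 = 3.8221267
Then eliminate the h^5 term (factor 2^5 = 32):
  (32·3.8221267 − 3.8218334)/31 = 3.8221362

3.82214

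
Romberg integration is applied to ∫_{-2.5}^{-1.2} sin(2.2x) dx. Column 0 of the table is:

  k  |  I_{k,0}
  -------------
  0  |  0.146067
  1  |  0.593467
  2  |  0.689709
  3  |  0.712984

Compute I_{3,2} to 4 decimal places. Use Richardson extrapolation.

0.7207

Richardson extrapolation on the trapezoidal column (denominator 4−1=3):
I_{2,1} = 0.689709 + (0.689709 − 0.593467)/3 = 0.721790
I_{3,1} = 0.712984 + (0.712984 − 0.689709)/3 = 0.720742
I_{3,2} = (16·0.720742 − 0.721790) / 15 = 0.720672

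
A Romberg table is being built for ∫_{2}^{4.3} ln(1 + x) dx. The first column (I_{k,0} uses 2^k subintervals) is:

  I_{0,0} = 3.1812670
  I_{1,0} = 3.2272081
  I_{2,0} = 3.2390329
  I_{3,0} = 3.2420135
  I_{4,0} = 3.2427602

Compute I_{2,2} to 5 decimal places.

Richardson extrapolation on the trapezoidal column (denominator 4−1=3):
I_{1,1} = (4·3.2272081 − 3.1812670) / 3 = 3.2425218
I_{2,1} = 3.2390329 + (3.2390329 − 3.2272081)/3 = 3.2429745
I_{2,2} = 3.2429745 + (3.2429745 − 3.2425218)/15 = 3.2430047
(Column j=1 coincides with Simpson's rule on the same nodes.)

3.24300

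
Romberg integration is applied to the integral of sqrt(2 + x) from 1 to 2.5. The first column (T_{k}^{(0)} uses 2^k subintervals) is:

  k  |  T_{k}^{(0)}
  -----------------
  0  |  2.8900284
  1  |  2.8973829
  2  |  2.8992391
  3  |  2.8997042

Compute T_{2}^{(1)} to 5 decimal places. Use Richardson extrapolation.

2.89986

T_{2}^{(1)} = (4·2.8992391 − 2.8973829) / 3 = 2.8998578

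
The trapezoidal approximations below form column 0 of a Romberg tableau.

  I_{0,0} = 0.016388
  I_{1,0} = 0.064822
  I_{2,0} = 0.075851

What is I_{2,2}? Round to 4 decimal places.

0.0794

I_{1,1} = 0.064822 + (0.064822 − 0.016388)/3 = 0.080967
I_{2,1} = (4·0.075851 − 0.064822) / 3 = 0.079527
I_{2,2} = (16·0.079527 − 0.080967) / 15 = 0.079431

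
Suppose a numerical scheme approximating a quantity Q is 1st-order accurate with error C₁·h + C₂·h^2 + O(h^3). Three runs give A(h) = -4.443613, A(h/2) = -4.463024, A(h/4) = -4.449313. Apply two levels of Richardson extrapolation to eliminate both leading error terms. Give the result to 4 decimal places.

First eliminate the h term (factor 2^1 = 2):
  B₁ = (2·(-4.463024) − (-4.443613))/1 = -4.482435
  B₂ = (2·(-4.449313) − (-4.463024))/1 = -4.435602
Then eliminate the h^2 term (factor 2^2 = 4):
  (4·(-4.435602) − (-4.482435))/3 = -4.419991

-4.4200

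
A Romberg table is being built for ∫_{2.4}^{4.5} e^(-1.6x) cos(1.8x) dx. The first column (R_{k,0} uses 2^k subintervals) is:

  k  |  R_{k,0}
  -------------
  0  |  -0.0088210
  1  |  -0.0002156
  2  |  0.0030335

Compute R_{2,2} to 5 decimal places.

R_{1,1} = (4·(-0.0002156) − (-0.0088210)) / 3 = 0.0026529
R_{2,1} = (4·0.0030335 − (-0.0002156)) / 3 = 0.0041165
R_{2,2} = 0.0041165 + (0.0041165 − 0.0026529)/15 = 0.0042141

0.00421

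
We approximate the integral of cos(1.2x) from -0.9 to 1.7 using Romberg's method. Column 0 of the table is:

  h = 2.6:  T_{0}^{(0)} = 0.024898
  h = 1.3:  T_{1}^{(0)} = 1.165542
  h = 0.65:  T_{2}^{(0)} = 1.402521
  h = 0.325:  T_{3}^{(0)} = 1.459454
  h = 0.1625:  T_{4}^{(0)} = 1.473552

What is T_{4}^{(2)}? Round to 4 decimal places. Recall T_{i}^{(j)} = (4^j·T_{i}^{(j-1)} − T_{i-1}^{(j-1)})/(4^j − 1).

T_{3}^{(1)} = (4·1.459454 − 1.402521) / 3 = 1.478432
T_{4}^{(1)} = 1.473552 + (1.473552 − 1.459454)/3 = 1.478251
T_{4}^{(2)} = 1.478251 + (1.478251 − 1.478432)/15 = 1.478239

1.4782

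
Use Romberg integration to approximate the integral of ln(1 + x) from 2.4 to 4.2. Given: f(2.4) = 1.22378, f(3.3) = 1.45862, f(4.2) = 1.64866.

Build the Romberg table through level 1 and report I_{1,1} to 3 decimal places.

2.612

I_{0,0} (trapezoid, 1 panel, h=1.8000): 2.58520
I_{1,0} (trapezoid, 2 panels, h=0.9000): 2.60536
I_{1,1} = 2.60536 + (2.60536 − 2.58520)/3 = 2.61208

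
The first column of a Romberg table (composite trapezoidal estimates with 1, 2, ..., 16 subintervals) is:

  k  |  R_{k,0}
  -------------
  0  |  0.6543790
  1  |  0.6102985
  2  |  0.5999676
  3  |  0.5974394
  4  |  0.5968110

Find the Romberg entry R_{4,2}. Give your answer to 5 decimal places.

R_{3,1} = (4·0.5974394 − 0.5999676) / 3 = 0.5965967
R_{4,1} = (4·0.5968110 − 0.5974394) / 3 = 0.5966015
R_{4,2} = 0.5966015 + (0.5966015 − 0.5965967)/15 = 0.5966018
(Column j=1 coincides with Simpson's rule on the same nodes.)

0.59660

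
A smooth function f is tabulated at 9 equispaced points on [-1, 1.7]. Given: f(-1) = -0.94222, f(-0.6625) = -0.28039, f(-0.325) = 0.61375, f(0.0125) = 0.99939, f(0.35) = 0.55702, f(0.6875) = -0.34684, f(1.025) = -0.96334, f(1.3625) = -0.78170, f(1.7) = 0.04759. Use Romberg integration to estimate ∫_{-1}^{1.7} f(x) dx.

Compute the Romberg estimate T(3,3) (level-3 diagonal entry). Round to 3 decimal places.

T(0,0) (trapezoid, 1 panel, h=2.7000): -1.20775
T(1,0) (trapezoid, 2 panels, h=1.3500): 0.14810
T(2,0) (trapezoid, 4 panels, h=0.6750): -0.16192
T(3,0) (trapezoid, 8 panels, h=0.3375): -0.21918
T(1,1) = 0.14810 + (0.14810 − (-1.20775))/3 = 0.60005
T(2,1) = -0.16192 + (-0.16192 − 0.14810)/3 = -0.26526
T(3,1) = -0.21918 + (-0.21918 − (-0.16192))/3 = -0.23827
T(2,2) = -0.26526 + (-0.26526 − 0.60005)/15 = -0.32295
T(3,2) = -0.23827 + (-0.23827 − (-0.26526))/15 = -0.23647
T(3,3) = -0.23647 + (-0.23647 − (-0.32295))/63 = -0.23510

-0.235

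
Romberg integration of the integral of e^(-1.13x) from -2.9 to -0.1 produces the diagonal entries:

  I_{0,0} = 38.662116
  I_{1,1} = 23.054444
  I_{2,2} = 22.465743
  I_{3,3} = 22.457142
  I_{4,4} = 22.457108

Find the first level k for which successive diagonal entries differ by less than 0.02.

|I_{1,1} − I_{0,0}| = 15.607672 ≥ 0.02
|I_{2,2} − I_{1,1}| = 0.588701 ≥ 0.02
|I_{3,3} − I_{2,2}| = 0.008601 < 0.02

k = 3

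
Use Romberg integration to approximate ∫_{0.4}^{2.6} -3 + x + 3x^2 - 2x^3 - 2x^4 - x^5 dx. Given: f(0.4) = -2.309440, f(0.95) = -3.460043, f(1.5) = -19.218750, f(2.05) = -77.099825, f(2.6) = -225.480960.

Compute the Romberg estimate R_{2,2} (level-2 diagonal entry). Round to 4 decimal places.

-107.6307

R_{0,0} (trapezoid, 1 panel, h=2.2000): -250.569440
R_{1,0} (trapezoid, 2 panels, h=1.1000): -146.425345
R_{2,0} (trapezoid, 4 panels, h=0.5500): -117.520600
R_{1,1} = -146.425345 + (-146.425345 − (-250.569440))/3 = -111.710647
R_{2,1} = -117.520600 + (-117.520600 − (-146.425345))/3 = -107.885685
R_{2,2} = -107.885685 + (-107.885685 − (-111.710647))/15 = -107.630688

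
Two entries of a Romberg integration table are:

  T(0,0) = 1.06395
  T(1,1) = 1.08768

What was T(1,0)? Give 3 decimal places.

1.082

From T(1,1) = (4·T(1,0) − T(0,0))/3, solve for T(1,0):
4·T(1,0) = 3·1.08768 + 1.06395 = 4.32699
T(1,0) = 1.08175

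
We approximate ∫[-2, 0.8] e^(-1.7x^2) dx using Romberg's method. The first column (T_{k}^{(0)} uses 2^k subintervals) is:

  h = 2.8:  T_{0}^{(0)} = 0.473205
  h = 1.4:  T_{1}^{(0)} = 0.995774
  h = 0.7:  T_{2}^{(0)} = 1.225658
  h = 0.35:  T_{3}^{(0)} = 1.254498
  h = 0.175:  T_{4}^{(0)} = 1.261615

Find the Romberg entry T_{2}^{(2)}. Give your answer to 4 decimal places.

Richardson extrapolation on the trapezoidal column (denominator 4−1=3):
T_{1}^{(1)} = (4·0.995774 − 0.473205) / 3 = 1.169964
T_{2}^{(1)} = 1.225658 + (1.225658 − 0.995774)/3 = 1.302286
T_{2}^{(2)} = 1.302286 + (1.302286 − 1.169964)/15 = 1.311107
(Column j=1 coincides with Simpson's rule on the same nodes.)

1.3111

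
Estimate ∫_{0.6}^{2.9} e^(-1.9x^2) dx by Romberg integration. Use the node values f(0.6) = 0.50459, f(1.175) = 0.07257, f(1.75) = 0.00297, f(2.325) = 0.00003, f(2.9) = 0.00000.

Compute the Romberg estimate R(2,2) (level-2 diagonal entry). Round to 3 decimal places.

0.151

R(0,0) (trapezoid, 1 panel, h=2.3000): 0.58028
R(1,0) (trapezoid, 2 panels, h=1.1500): 0.29355
R(2,0) (trapezoid, 4 panels, h=0.5750): 0.18852
R(1,1) = 0.29355 + (0.29355 − 0.58028)/3 = 0.19797
R(2,1) = 0.18852 + (0.18852 − 0.29355)/3 = 0.15351
R(2,2) = 0.15351 + (0.15351 − 0.19797)/15 = 0.15055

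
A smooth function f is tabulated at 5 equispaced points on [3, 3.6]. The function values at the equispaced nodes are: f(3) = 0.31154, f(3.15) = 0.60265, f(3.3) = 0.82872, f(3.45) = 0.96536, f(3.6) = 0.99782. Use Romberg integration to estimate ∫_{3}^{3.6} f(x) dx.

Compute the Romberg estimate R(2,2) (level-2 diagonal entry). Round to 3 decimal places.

R(0,0) (trapezoid, 1 panel, h=0.6000): 0.39281
R(1,0) (trapezoid, 2 panels, h=0.3000): 0.44502
R(2,0) (trapezoid, 4 panels, h=0.1500): 0.45771
R(1,1) = 0.44502 + (0.44502 − 0.39281)/3 = 0.46242
R(2,1) = 0.45771 + (0.45771 − 0.44502)/3 = 0.46194
R(2,2) = 0.46194 + (0.46194 − 0.46242)/15 = 0.46191

0.462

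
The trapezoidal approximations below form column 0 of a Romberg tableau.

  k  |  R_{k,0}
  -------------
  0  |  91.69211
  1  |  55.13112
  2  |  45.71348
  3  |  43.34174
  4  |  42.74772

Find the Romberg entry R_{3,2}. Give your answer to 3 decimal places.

R_{2,1} = (4·45.71348 − 55.13112) / 3 = 42.57427
R_{3,1} = 43.34174 + (43.34174 − 45.71348)/3 = 42.55116
R_{3,2} = (16·42.55116 − 42.57427) / 15 = 42.54962

42.550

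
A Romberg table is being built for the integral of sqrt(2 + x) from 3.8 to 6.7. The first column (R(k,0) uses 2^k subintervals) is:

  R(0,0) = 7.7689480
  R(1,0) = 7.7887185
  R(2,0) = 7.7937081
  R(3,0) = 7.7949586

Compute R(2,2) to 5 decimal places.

7.79538

Richardson extrapolation on the trapezoidal column (denominator 4−1=3):
R(1,1) = (4·7.7887185 − 7.7689480) / 3 = 7.7953087
R(2,1) = (4·7.7937081 − 7.7887185) / 3 = 7.7953713
R(2,2) = (16·7.7953713 − 7.7953087) / 15 = 7.7953755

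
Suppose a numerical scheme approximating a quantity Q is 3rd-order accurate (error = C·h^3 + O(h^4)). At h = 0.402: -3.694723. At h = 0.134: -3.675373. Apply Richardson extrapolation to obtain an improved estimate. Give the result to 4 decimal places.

Extrapolated value = (27·A(h/3) − A(h)) / (27 − 1)
= (27·(-3.675373) − (-3.694723)) / 26
= -95.540348 / 26 = -3.674629

-3.6746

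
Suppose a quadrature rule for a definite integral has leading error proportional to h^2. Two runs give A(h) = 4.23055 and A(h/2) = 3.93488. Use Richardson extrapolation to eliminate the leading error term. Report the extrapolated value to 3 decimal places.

Extrapolated value = (4·A(h/2) − A(h)) / (4 − 1)
= (4·3.93488 − 4.23055) / 3
= 11.50897 / 3 = 3.83632

3.836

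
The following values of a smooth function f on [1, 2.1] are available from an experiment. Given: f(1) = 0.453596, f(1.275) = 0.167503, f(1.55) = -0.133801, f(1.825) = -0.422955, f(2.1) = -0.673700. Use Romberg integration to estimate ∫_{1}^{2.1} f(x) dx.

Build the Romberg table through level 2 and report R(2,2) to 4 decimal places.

R(0,0) (trapezoid, 1 panel, h=1.1000): -0.121057
R(1,0) (trapezoid, 2 panels, h=0.5500): -0.134119
R(2,0) (trapezoid, 4 panels, h=0.2750): -0.137309
R(1,1) = -0.134119 + (-0.134119 − (-0.121057))/3 = -0.138473
R(2,1) = -0.137309 + (-0.137309 − (-0.134119))/3 = -0.138372
R(2,2) = -0.138372 + (-0.138372 − (-0.138473))/15 = -0.138365

-0.1384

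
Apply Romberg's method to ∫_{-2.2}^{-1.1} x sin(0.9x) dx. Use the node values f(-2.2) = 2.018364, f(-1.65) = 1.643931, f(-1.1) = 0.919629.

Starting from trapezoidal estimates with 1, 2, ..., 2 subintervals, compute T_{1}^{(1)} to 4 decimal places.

1.7442

T_{0}^{(0)} (trapezoid, 1 panel, h=1.1000): 1.615896
T_{1}^{(0)} (trapezoid, 2 panels, h=0.5500): 1.712110
T_{1}^{(1)} = 1.712110 + (1.712110 − 1.615896)/3 = 1.744181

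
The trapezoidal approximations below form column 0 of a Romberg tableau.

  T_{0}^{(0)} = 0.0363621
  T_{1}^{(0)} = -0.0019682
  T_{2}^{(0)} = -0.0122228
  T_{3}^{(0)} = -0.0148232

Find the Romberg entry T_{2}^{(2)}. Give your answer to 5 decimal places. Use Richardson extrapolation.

-0.01570

T_{1}^{(1)} = (4·(-0.0019682) − 0.0363621) / 3 = -0.0147450
T_{2}^{(1)} = -0.0122228 + (-0.0122228 − (-0.0019682))/3 = -0.0156410
T_{2}^{(2)} = (16·(-0.0156410) − (-0.0147450)) / 15 = -0.0157007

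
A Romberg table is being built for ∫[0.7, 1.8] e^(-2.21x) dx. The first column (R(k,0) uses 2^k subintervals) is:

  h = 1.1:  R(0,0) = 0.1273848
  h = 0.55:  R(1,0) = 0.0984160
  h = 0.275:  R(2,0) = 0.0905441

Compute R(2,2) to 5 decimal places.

0.08786

R(1,1) = (4·0.0984160 − 0.1273848) / 3 = 0.0887597
R(2,1) = 0.0905441 + (0.0905441 − 0.0984160)/3 = 0.0879201
R(2,2) = 0.0879201 + (0.0879201 − 0.0887597)/15 = 0.0878641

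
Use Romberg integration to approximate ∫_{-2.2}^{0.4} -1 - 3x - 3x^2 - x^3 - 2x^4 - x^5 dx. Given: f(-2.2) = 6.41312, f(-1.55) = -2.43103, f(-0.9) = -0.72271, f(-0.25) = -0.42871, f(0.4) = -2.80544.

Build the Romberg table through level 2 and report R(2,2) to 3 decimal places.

-2.165

R(0,0) (trapezoid, 1 panel, h=2.6000): 4.68998
R(1,0) (trapezoid, 2 panels, h=1.3000): 1.40547
R(2,0) (trapezoid, 4 panels, h=0.6500): -1.15610
R(1,1) = 1.40547 + (1.40547 − 4.68998)/3 = 0.31063
R(2,1) = -1.15610 + (-1.15610 − 1.40547)/3 = -2.00996
R(2,2) = -2.00996 + (-2.00996 − 0.31063)/15 = -2.16467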